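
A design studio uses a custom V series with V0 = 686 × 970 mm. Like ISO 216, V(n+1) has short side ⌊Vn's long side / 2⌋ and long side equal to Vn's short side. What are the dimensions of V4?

171 × 242 mm

V1: ⌊970/2⌋ × 686 = 485 × 686 mm
V2: ⌊686/2⌋ × 485 = 343 × 485 mm
V3: ⌊485/2⌋ × 343 = 242 × 343 mm
V4: ⌊343/2⌋ × 242 = 171 × 242 mm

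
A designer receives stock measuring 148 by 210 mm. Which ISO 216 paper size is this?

A5 (148 × 210 mm)

Aspect ratio 210/148 ≈ 1.419 — close to the ISO √2 ≈ 1.414.
In the A-series (A0 area = 1 m²): A5 = 148 × 210 mm.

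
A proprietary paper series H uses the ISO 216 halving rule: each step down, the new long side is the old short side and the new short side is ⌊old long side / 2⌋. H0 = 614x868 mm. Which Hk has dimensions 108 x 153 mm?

H0: 614 × 868 mm
H1: 434 × 614 mm
H2: 307 × 434 mm
H3: 217 × 307 mm
H4: 153 × 217 mm
H5: 108 × 153 mm
H6: 76 × 108 mm
→ matches H5.

H5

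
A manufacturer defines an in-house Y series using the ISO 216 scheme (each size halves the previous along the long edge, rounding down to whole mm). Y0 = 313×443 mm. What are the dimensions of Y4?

78 × 110 mm

Y1: ⌊443/2⌋ × 313 = 221 × 313 mm
Y2: ⌊313/2⌋ × 221 = 156 × 221 mm
Y3: ⌊221/2⌋ × 156 = 110 × 156 mm
Y4: ⌊156/2⌋ × 110 = 78 × 110 mm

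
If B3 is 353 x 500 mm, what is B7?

B4: ⌊500/2⌋ × 353 = 250 × 353 mm
B5: ⌊353/2⌋ × 250 = 176 × 250 mm
B6: ⌊250/2⌋ × 176 = 125 × 176 mm
B7: ⌊176/2⌋ × 125 = 88 × 125 mm

88 × 125 mm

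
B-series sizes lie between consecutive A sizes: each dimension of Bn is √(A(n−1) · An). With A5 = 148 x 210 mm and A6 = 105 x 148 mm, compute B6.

125 × 176 mm

Short side: √(148 · 105) = √15540 ≈ 124.7 → 125 mm
Long side: √(210 · 148) = √31080 ≈ 176.3 → 176 mm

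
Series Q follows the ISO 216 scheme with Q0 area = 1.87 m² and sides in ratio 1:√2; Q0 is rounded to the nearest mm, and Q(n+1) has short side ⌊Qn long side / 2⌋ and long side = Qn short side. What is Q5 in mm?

203 × 287 mm

Let Q0's short side be w mm. w · w√2 = 1.87 m² = 1,870,000 mm², so w ≈ 1149.9 mm and w√2 ≈ 1626.2 mm → Q0 = 1150 × 1626 mm.
Q1: ⌊1626/2⌋ × 1150 = 813 × 1150 mm
Q2: ⌊1150/2⌋ × 813 = 575 × 813 mm
Q3: ⌊813/2⌋ × 575 = 406 × 575 mm
Q4: ⌊575/2⌋ × 406 = 287 × 406 mm
Q5: ⌊406/2⌋ × 287 = 203 × 287 mm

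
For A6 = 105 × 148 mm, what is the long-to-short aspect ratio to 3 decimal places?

1.410

148 / 105 = 1.410
ISO 216 targets √2 ≈ 1.414; the -0.005 deviation is from mm rounding.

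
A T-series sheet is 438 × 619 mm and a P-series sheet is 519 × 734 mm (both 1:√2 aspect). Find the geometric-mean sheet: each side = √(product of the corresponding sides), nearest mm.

477 × 674 mm

Short side: √(438 · 519) = √227322 ≈ 476.8 → 477 mm
Long side: √(619 · 734) = √454346 ≈ 674.1 → 674 mm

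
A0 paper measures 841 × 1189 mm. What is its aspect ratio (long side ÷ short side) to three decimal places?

1189 / 841 = 1.414
Matches √2 ≈ 1.414 — the ISO 216 defining ratio.

1.414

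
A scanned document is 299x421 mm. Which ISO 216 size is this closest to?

A3 (297 × 420 mm)

Aspect ratio 421/299 ≈ 1.408 — close to the ISO √2 ≈ 1.414.
In the A-series (A0 area = 1 m²): A3 = 297 × 420 mm.
Off by 3 mm total — nearest standard size.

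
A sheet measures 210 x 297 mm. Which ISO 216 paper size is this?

Aspect ratio 297/210 ≈ 1.414 — close to the ISO √2 ≈ 1.414.
In the A-series (A0 area = 1 m²): A4 = 210 × 297 mm.

A4 (210 × 297 mm)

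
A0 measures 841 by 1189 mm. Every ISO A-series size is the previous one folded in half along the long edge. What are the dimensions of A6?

A1: ⌊1189/2⌋ × 841 = 594 × 841 mm
A2: ⌊841/2⌋ × 594 = 420 × 594 mm
A3: ⌊594/2⌋ × 420 = 297 × 420 mm
A4: ⌊420/2⌋ × 297 = 210 × 297 mm
A5: ⌊297/2⌋ × 210 = 148 × 210 mm
A6: ⌊210/2⌋ × 148 = 105 × 148 mm

105 × 148 mm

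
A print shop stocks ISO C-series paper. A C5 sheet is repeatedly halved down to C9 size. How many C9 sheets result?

Each ISO step halves the sheet: 1 × C5 → 2 × C6 → 4 × C7 → 8 × C8 → …
From C5 to C9 is 4 halving steps: 2^4 = 16.

16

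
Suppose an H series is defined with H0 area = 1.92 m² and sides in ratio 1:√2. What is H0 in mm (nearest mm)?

1165 × 1648 mm

Let the short side be w mm. Then w · w√2 = 1.92 m² = 1,920,000 mm².
w² = 1,920,000/√2, so w ≈ 1165.2 mm; long side = w√2 ≈ 1647.8 mm.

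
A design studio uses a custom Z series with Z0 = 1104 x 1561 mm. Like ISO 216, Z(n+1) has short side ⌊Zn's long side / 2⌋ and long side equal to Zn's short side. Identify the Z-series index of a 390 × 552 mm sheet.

Z0: 1104 × 1561 mm
Z1: 780 × 1104 mm
Z2: 552 × 780 mm
Z3: 390 × 552 mm
Z4: 276 × 390 mm
→ matches Z3.

Z3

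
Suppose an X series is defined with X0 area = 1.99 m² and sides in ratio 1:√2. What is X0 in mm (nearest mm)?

Let the short side be w mm. Then w · w√2 = 1.99 m² = 1,990,000 mm².
w² = 1,990,000/√2, so w ≈ 1186.2 mm; long side = w√2 ≈ 1677.6 mm.

1186 × 1678 mm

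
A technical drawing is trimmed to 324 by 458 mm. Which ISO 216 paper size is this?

Aspect ratio 458/324 ≈ 1.414 — close to the ISO √2 ≈ 1.414.
In the C-series (envelope sizes, between A and B): C3 = 324 × 458 mm.

C3 (324 × 458 mm)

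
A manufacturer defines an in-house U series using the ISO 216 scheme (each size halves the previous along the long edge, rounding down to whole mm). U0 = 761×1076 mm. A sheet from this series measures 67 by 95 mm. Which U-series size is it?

U0: 761 × 1076 mm
U1: 538 × 761 mm
U2: 380 × 538 mm
U3: 269 × 380 mm
U4: 190 × 269 mm
U5: 134 × 190 mm
U6: 95 × 134 mm
U7: 67 × 95 mm
U8: 47 × 67 mm
→ matches U7.

U7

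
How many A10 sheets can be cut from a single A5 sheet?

Each ISO step halves the sheet: 1 × A5 → 2 × A6 → 4 × A7 → 8 × A8 → …
From A5 to A10 is 5 halving steps: 2^5 = 32.

32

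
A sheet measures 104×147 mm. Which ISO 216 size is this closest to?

Aspect ratio 147/104 ≈ 1.413 — close to the ISO √2 ≈ 1.414.
In the A-series (A0 area = 1 m²): A6 = 105 × 148 mm.
Off by 2 mm total — nearest standard size.

A6 (105 × 148 mm)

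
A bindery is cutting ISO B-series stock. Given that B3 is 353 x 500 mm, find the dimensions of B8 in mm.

B4: ⌊500/2⌋ × 353 = 250 × 353 mm
B5: ⌊353/2⌋ × 250 = 176 × 250 mm
B6: ⌊250/2⌋ × 176 = 125 × 176 mm
B7: ⌊176/2⌋ × 125 = 88 × 125 mm
B8: ⌊125/2⌋ × 88 = 62 × 88 mm

62 × 88 mm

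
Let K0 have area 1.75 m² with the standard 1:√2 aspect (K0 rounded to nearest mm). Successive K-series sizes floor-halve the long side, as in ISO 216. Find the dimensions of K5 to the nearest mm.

Let K0's short side be w mm. w · w√2 = 1.75 m² = 1,750,000 mm², so w ≈ 1112.4 mm and w√2 ≈ 1573.2 mm → K0 = 1112 × 1573 mm.
K1: ⌊1573/2⌋ × 1112 = 786 × 1112 mm
K2: ⌊1112/2⌋ × 786 = 556 × 786 mm
K3: ⌊786/2⌋ × 556 = 393 × 556 mm
K4: ⌊556/2⌋ × 393 = 278 × 393 mm
K5: ⌊393/2⌋ × 278 = 196 × 278 mm

196 × 278 mm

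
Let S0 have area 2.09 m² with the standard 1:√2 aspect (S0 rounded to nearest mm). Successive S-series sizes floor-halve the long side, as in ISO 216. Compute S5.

214 × 304 mm

Let S0's short side be w mm. w · w√2 = 2.09 m² = 2,090,000 mm², so w ≈ 1215.7 mm and w√2 ≈ 1719.2 mm → S0 = 1216 × 1719 mm.
S1: ⌊1719/2⌋ × 1216 = 859 × 1216 mm
S2: ⌊1216/2⌋ × 859 = 608 × 859 mm
S3: ⌊859/2⌋ × 608 = 429 × 608 mm
S4: ⌊608/2⌋ × 429 = 304 × 429 mm
S5: ⌊429/2⌋ × 304 = 214 × 304 mm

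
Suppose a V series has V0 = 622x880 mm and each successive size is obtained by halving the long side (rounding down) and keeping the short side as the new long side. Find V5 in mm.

110 × 155 mm

V1: ⌊880/2⌋ × 622 = 440 × 622 mm
V2: ⌊622/2⌋ × 440 = 311 × 440 mm
V3: ⌊440/2⌋ × 311 = 220 × 311 mm
V4: ⌊311/2⌋ × 220 = 155 × 220 mm
V5: ⌊220/2⌋ × 155 = 110 × 155 mm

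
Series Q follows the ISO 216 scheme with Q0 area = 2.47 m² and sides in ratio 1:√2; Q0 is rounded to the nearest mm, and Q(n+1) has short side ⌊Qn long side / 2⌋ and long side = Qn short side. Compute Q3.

Let Q0's short side be w mm. w · w√2 = 2.47 m² = 2,470,000 mm², so w ≈ 1321.6 mm and w√2 ≈ 1869.0 mm → Q0 = 1322 × 1869 mm.
Q1: ⌊1869/2⌋ × 1322 = 934 × 1322 mm
Q2: ⌊1322/2⌋ × 934 = 661 × 934 mm
Q3: ⌊934/2⌋ × 661 = 467 × 661 mm

467 × 661 mm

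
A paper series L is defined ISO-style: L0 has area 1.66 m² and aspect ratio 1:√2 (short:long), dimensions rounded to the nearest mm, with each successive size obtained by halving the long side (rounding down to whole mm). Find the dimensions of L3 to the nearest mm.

Let L0's short side be w mm. w · w√2 = 1.66 m² = 1,660,000 mm², so w ≈ 1083.4 mm and w√2 ≈ 1532.2 mm → L0 = 1083 × 1532 mm.
L1: ⌊1532/2⌋ × 1083 = 766 × 1083 mm
L2: ⌊1083/2⌋ × 766 = 541 × 766 mm
L3: ⌊766/2⌋ × 541 = 383 × 541 mm

383 × 541 mm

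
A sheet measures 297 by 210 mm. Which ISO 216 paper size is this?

A4 (210 × 297 mm)

Aspect ratio 297/210 ≈ 1.414 — close to the ISO √2 ≈ 1.414.
In the A-series (A0 area = 1 m²): A4 = 210 × 297 mm.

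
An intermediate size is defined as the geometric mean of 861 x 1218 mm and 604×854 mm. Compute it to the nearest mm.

721 × 1020 mm

Short side: √(861 · 604) = √520044 ≈ 721.1 → 721 mm
Long side: √(1218 · 854) = √1040172 ≈ 1019.9 → 1020 mm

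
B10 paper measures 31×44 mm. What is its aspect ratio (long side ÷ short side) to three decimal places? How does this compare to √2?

1.419

44 / 31 = 1.419
ISO 216 targets √2 ≈ 1.414; the +0.005 deviation is from mm rounding.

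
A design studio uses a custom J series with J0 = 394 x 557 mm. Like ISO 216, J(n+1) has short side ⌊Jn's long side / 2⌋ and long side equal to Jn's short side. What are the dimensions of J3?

139 × 197 mm

J1: ⌊557/2⌋ × 394 = 278 × 394 mm
J2: ⌊394/2⌋ × 278 = 197 × 278 mm
J3: ⌊278/2⌋ × 197 = 139 × 197 mm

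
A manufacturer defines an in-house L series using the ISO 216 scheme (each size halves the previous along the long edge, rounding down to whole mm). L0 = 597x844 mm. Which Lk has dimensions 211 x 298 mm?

L3

L0: 597 × 844 mm
L1: 422 × 597 mm
L2: 298 × 422 mm
L3: 211 × 298 mm
L4: 149 × 211 mm
→ matches L3.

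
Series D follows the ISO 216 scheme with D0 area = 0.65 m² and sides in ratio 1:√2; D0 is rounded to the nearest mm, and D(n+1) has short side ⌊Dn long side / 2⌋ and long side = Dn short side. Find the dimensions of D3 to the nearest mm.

239 × 339 mm

Let D0's short side be w mm. w · w√2 = 0.65 m² = 650,000 mm², so w ≈ 678.0 mm and w√2 ≈ 958.8 mm → D0 = 678 × 959 mm.
D1: ⌊959/2⌋ × 678 = 479 × 678 mm
D2: ⌊678/2⌋ × 479 = 339 × 479 mm
D3: ⌊479/2⌋ × 339 = 239 × 339 mm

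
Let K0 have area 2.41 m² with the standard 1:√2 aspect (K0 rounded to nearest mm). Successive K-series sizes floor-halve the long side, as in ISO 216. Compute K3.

Let K0's short side be w mm. w · w√2 = 2.41 m² = 2,410,000 mm², so w ≈ 1305.4 mm and w√2 ≈ 1846.1 mm → K0 = 1305 × 1846 mm.
K1: ⌊1846/2⌋ × 1305 = 923 × 1305 mm
K2: ⌊1305/2⌋ × 923 = 652 × 923 mm
K3: ⌊923/2⌋ × 652 = 461 × 652 mm

461 × 652 mm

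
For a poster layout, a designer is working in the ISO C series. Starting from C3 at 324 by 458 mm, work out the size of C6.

C4: ⌊458/2⌋ × 324 = 229 × 324 mm
C5: ⌊324/2⌋ × 229 = 162 × 229 mm
C6: ⌊229/2⌋ × 162 = 114 × 162 mm

114 × 162 mm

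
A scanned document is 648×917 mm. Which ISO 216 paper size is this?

Aspect ratio 917/648 ≈ 1.415 — close to the ISO √2 ≈ 1.414.
In the C-series (envelope sizes, between A and B): C1 = 648 × 917 mm.

C1 (648 × 917 mm)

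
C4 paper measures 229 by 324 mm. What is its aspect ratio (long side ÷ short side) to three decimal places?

324 / 229 = 1.415
Matches √2 ≈ 1.414 — the ISO 216 defining ratio.

1.415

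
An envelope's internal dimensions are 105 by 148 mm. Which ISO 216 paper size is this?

Aspect ratio 148/105 ≈ 1.410 — close to the ISO √2 ≈ 1.414.
In the A-series (A0 area = 1 m²): A6 = 105 × 148 mm.

A6 (105 × 148 mm)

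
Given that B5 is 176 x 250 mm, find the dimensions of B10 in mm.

B6: ⌊250/2⌋ × 176 = 125 × 176 mm
B7: ⌊176/2⌋ × 125 = 88 × 125 mm
B8: ⌊125/2⌋ × 88 = 62 × 88 mm
B9: ⌊88/2⌋ × 62 = 44 × 62 mm
B10: ⌊62/2⌋ × 44 = 31 × 44 mm

31 × 44 mm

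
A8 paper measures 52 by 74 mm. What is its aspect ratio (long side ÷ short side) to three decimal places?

74 / 52 = 1.423
ISO 216 targets √2 ≈ 1.414; the +0.009 deviation is from mm rounding.

1.423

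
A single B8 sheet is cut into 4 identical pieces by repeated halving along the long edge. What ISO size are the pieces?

B10

4 = 2^2, so 2 halving steps.
B8 → B9 → … → B10 after 2 steps.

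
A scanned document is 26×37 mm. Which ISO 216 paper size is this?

A10 (26 × 37 mm)

Aspect ratio 37/26 ≈ 1.423 — close to the ISO √2 ≈ 1.414.
In the A-series (A0 area = 1 m²): A10 = 26 × 37 mm.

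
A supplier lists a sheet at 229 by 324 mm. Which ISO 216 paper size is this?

C4 (229 × 324 mm)

Aspect ratio 324/229 ≈ 1.415 — close to the ISO √2 ≈ 1.414.
In the C-series (envelope sizes, between A and B): C4 = 229 × 324 mm.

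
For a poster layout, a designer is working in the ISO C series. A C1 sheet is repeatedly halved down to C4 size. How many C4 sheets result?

Each ISO step halves the sheet: 1 × C1 → 2 × C2 → 4 × C3 → 8 × C4
From C1 to C4 is 3 halving steps: 2^3 = 8.

8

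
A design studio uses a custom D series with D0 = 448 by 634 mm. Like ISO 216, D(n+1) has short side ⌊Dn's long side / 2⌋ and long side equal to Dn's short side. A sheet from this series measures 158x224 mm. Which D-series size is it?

D0: 448 × 634 mm
D1: 317 × 448 mm
D2: 224 × 317 mm
D3: 158 × 224 mm
D4: 112 × 158 mm
→ matches D3.

D3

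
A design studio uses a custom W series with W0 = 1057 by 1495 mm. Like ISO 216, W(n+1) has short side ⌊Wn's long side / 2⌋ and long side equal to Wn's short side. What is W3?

373 × 528 mm

W1 = 747 × 1057 mm (from W0 by 1 halving).
W2: ⌊1057/2⌋ × 747 = 528 × 747 mm
W3: ⌊747/2⌋ × 528 = 373 × 528 mm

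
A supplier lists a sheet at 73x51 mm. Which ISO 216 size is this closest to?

A8 (52 × 74 mm)

Aspect ratio 73/51 ≈ 1.431 (ISO target is √2 ≈ 1.414).
In the A-series (A0 area = 1 m²): A8 = 52 × 74 mm.
Off by 2 mm total — nearest standard size.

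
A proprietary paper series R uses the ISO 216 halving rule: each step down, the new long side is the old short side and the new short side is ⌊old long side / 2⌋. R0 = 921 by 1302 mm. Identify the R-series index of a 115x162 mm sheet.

R0: 921 × 1302 mm
R1: 651 × 921 mm
R2: 460 × 651 mm
R3: 325 × 460 mm
R4: 230 × 325 mm
R5: 162 × 230 mm
R6: 115 × 162 mm
R7: 81 × 115 mm
→ matches R6.

R6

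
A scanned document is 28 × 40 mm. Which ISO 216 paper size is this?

C10 (28 × 40 mm)

Aspect ratio 40/28 ≈ 1.429 — close to the ISO √2 ≈ 1.414.
In the C-series (envelope sizes, between A and B): C10 = 28 × 40 mm.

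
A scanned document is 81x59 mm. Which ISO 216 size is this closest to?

Aspect ratio 81/59 ≈ 1.373 (ISO target is √2 ≈ 1.414).
In the C-series (envelope sizes, between A and B): C8 = 57 × 81 mm.
Off by 2 mm total — nearest standard size.

C8 (57 × 81 mm)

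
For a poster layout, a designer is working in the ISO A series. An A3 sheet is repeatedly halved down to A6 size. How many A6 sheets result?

A3 = 297 × 420 mm; A6 = 105 × 148 mm.
Each halving step doubles the count; 3 steps from A3 to A6.
2^3 = 8.

8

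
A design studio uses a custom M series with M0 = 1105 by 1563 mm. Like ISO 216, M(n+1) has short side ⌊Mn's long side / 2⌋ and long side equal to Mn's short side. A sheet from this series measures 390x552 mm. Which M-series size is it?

M3

M0: 1105 × 1563 mm
M1: 781 × 1105 mm
M2: 552 × 781 mm
M3: 390 × 552 mm
M4: 276 × 390 mm
→ matches M3.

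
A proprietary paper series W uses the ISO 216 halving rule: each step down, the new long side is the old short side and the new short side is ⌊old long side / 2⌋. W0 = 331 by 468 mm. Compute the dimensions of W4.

82 × 117 mm

W1: ⌊468/2⌋ × 331 = 234 × 331 mm
W2: ⌊331/2⌋ × 234 = 165 × 234 mm
W3: ⌊234/2⌋ × 165 = 117 × 165 mm
W4: ⌊165/2⌋ × 117 = 82 × 117 mm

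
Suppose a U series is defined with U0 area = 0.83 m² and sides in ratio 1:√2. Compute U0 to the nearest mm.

Let the short side be w mm. Then w · w√2 = 0.83 m² = 830,000 mm².
w² = 830,000/√2, so w ≈ 766.1 mm; long side = w√2 ≈ 1083.4 mm.

766 × 1083 mm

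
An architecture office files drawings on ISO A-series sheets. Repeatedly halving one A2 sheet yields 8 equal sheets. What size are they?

A5

8 = 2^3, so 3 halving steps.
A2 → A3 → … → A5 after 3 steps.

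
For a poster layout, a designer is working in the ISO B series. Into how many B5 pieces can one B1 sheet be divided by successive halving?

B1 = 707 × 1000 mm; B5 = 176 × 250 mm.
Each halving step doubles the count; 4 steps from B1 to B5.
2^4 = 16.

16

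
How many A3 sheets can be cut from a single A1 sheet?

4

Each ISO step halves the sheet: 1 × A1 → 2 × A2 → 4 × A3
From A1 to A3 is 2 halving steps: 2^2 = 4.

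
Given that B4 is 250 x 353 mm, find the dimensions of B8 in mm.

B5: ⌊353/2⌋ × 250 = 176 × 250 mm
B6: ⌊250/2⌋ × 176 = 125 × 176 mm
B7: ⌊176/2⌋ × 125 = 88 × 125 mm
B8: ⌊125/2⌋ × 88 = 62 × 88 mm

62 × 88 mm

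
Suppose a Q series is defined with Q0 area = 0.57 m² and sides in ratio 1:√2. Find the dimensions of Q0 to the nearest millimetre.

635 × 898 mm

Let the short side be w mm. Then w · w√2 = 0.57 m² = 570,000 mm².
w² = 570,000/√2, so w ≈ 634.9 mm; long side = w√2 ≈ 897.8 mm.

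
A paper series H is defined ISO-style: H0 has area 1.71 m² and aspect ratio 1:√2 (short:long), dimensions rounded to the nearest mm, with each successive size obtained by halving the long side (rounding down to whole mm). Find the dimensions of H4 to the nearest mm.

275 × 388 mm

Let H0's short side be w mm. w · w√2 = 1.71 m² = 1,710,000 mm², so w ≈ 1099.6 mm and w√2 ≈ 1555.1 mm → H0 = 1100 × 1555 mm.
H1: ⌊1555/2⌋ × 1100 = 777 × 1100 mm
H2: ⌊1100/2⌋ × 777 = 550 × 777 mm
H3: ⌊777/2⌋ × 550 = 388 × 550 mm
H4: ⌊550/2⌋ × 388 = 275 × 388 mm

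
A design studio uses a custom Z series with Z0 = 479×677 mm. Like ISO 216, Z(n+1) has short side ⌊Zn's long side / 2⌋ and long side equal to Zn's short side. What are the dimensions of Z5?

Z1: ⌊677/2⌋ × 479 = 338 × 479 mm
Z2: ⌊479/2⌋ × 338 = 239 × 338 mm
Z3: ⌊338/2⌋ × 239 = 169 × 239 mm
Z4: ⌊239/2⌋ × 169 = 119 × 169 mm
Z5: ⌊169/2⌋ × 119 = 84 × 119 mm

84 × 119 mm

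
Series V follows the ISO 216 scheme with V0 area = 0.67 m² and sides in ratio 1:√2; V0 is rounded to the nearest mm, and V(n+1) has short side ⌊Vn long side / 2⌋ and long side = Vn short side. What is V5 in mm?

Let V0's short side be w mm. w · w√2 = 0.67 m² = 670,000 mm², so w ≈ 688.3 mm and w√2 ≈ 973.4 mm → V0 = 688 × 973 mm.
V1: ⌊973/2⌋ × 688 = 486 × 688 mm
V2: ⌊688/2⌋ × 486 = 344 × 486 mm
V3: ⌊486/2⌋ × 344 = 243 × 344 mm
V4: ⌊344/2⌋ × 243 = 172 × 243 mm
V5: ⌊243/2⌋ × 172 = 121 × 172 mm

121 × 172 mm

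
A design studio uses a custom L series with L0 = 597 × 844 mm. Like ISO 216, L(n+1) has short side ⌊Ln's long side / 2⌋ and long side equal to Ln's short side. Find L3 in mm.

L1: ⌊844/2⌋ × 597 = 422 × 597 mm
L2: ⌊597/2⌋ × 422 = 298 × 422 mm
L3: ⌊422/2⌋ × 298 = 211 × 298 mm

211 × 298 mm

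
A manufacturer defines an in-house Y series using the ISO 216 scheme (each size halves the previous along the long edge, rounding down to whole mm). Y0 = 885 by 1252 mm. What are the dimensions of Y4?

221 × 313 mm

Y1: ⌊1252/2⌋ × 885 = 626 × 885 mm
Y2: ⌊885/2⌋ × 626 = 442 × 626 mm
Y3: ⌊626/2⌋ × 442 = 313 × 442 mm
Y4: ⌊442/2⌋ × 313 = 221 × 313 mm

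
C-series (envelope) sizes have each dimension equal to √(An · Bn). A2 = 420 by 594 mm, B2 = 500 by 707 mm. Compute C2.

458 × 648 mm

Short side: √(420 · 500) = √210000 ≈ 458.3 → 458 mm
Long side: √(594 · 707) = √419958 ≈ 648.0 → 648 mm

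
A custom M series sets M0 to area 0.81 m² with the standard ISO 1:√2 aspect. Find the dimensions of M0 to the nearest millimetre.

757 × 1070 mm

Let the short side be w mm. Then w · w√2 = 0.81 m² = 810,000 mm².
w² = 810,000/√2, so w ≈ 756.8 mm; long side = w√2 ≈ 1070.3 mm.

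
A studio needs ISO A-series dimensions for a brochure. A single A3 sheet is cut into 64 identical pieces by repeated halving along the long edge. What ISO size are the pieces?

64 = 2^6, so 6 halving steps.
A3 → A4 → … → A9 after 6 steps.

A9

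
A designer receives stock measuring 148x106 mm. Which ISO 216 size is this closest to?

Aspect ratio 148/106 ≈ 1.396 (ISO target is √2 ≈ 1.414).
In the A-series (A0 area = 1 m²): A6 = 105 × 148 mm.
Off by 1 mm total — nearest standard size.

A6 (105 × 148 mm)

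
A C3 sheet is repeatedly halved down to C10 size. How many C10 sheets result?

Each ISO step halves the sheet: 1 × C3 → 2 × C4 → 4 × C5 → 8 × C6 → …
From C3 to C10 is 7 halving steps: 2^7 = 128.

128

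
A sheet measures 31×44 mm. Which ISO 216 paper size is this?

Aspect ratio 44/31 ≈ 1.419 — close to the ISO √2 ≈ 1.414.
In the B-series (B0 = 1000 × 1414 mm): B10 = 31 × 44 mm.

B10 (31 × 44 mm)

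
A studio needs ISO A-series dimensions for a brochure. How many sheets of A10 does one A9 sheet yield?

Each ISO step halves the sheet: 1 × A9 → 2 × A10
From A9 to A10 is 1 halving step: 2^1 = 2.

2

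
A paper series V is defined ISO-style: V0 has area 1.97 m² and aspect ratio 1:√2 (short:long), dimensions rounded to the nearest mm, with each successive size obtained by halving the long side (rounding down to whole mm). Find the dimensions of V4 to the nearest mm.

Let V0's short side be w mm. w · w√2 = 1.97 m² = 1,970,000 mm², so w ≈ 1180.3 mm and w√2 ≈ 1669.1 mm → V0 = 1180 × 1669 mm.
V1: ⌊1669/2⌋ × 1180 = 834 × 1180 mm
V2: ⌊1180/2⌋ × 834 = 590 × 834 mm
V3: ⌊834/2⌋ × 590 = 417 × 590 mm
V4: ⌊590/2⌋ × 417 = 295 × 417 mm

295 × 417 mm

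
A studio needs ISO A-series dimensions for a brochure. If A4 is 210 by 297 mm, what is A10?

26 × 37 mm

A5: ⌊297/2⌋ × 210 = 148 × 210 mm
A6: ⌊210/2⌋ × 148 = 105 × 148 mm
A7: ⌊148/2⌋ × 105 = 74 × 105 mm
A8: ⌊105/2⌋ × 74 = 52 × 74 mm
A9: ⌊74/2⌋ × 52 = 37 × 52 mm
A10: ⌊52/2⌋ × 37 = 26 × 37 mm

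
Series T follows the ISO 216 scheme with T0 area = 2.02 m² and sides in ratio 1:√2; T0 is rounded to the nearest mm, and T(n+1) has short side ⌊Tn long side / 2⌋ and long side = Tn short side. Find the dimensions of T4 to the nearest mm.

Let T0's short side be w mm. w · w√2 = 2.02 m² = 2,020,000 mm², so w ≈ 1195.1 mm and w√2 ≈ 1690.2 mm → T0 = 1195 × 1690 mm.
T1: ⌊1690/2⌋ × 1195 = 845 × 1195 mm
T2: ⌊1195/2⌋ × 845 = 597 × 845 mm
T3: ⌊845/2⌋ × 597 = 422 × 597 mm
T4: ⌊597/2⌋ × 422 = 298 × 422 mm

298 × 422 mm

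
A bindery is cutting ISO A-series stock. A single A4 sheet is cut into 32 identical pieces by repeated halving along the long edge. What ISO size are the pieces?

32 = 2^5, so 5 halving steps.
A4 → A5 → … → A9 after 5 steps.

A9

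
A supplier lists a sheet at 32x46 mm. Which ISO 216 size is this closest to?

B10 (31 × 44 mm)

Aspect ratio 46/32 ≈ 1.438 (ISO target is √2 ≈ 1.414).
In the B-series (B0 = 1000 × 1414 mm): B10 = 31 × 44 mm.
Off by 3 mm total — nearest standard size.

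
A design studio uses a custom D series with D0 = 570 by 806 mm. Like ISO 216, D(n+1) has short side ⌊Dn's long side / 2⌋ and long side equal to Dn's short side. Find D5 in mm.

D1: ⌊806/2⌋ × 570 = 403 × 570 mm
D2: ⌊570/2⌋ × 403 = 285 × 403 mm
D3: ⌊403/2⌋ × 285 = 201 × 285 mm
D4: ⌊285/2⌋ × 201 = 142 × 201 mm
D5: ⌊201/2⌋ × 142 = 100 × 142 mm

100 × 142 mm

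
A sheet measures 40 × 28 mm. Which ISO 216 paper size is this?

Aspect ratio 40/28 ≈ 1.429 — close to the ISO √2 ≈ 1.414.
In the C-series (envelope sizes, between A and B): C10 = 28 × 40 mm.

C10 (28 × 40 mm)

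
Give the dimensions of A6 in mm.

105 × 148 mm

A0 = 841 × 1189 mm (A0 has area 1 m², aspect 1:√2).
A1: ⌊1189/2⌋ × 841 = 594 × 841 mm
A2: ⌊841/2⌋ × 594 = 420 × 594 mm
A3: ⌊594/2⌋ × 420 = 297 × 420 mm
A4: ⌊420/2⌋ × 297 = 210 × 297 mm
A5: ⌊297/2⌋ × 210 = 148 × 210 mm
A6: ⌊210/2⌋ × 148 = 105 × 148 mm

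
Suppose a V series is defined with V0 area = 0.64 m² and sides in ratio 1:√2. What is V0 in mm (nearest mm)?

673 × 951 mm

Let the short side be w mm. Then w · w√2 = 0.64 m² = 640,000 mm².
w² = 640,000/√2, so w ≈ 672.7 mm; long side = w√2 ≈ 951.4 mm.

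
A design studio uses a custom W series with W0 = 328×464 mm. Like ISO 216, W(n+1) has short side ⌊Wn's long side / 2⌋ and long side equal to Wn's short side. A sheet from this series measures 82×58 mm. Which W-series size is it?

W5

W0: 328 × 464 mm
W1: 232 × 328 mm
W2: 164 × 232 mm
W3: 116 × 164 mm
W4: 82 × 116 mm
W5: 58 × 82 mm
W6: 41 × 58 mm
→ matches W5.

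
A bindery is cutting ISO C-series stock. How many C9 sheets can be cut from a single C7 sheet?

C7 = 81 × 114 mm; C9 = 40 × 57 mm.
Each halving step doubles the count; 2 steps from C7 to C9.
2^2 = 4.

4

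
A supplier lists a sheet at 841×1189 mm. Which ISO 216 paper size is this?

Aspect ratio 1189/841 ≈ 1.414 — close to the ISO √2 ≈ 1.414.
In the A-series (A0 area = 1 m²): A0 = 841 × 1189 mm.

A0 (841 × 1189 mm)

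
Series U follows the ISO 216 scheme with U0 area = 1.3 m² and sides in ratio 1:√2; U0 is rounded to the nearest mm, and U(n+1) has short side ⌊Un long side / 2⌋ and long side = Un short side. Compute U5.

Let U0's short side be w mm. w · w√2 = 1.3 m² = 1,300,000 mm², so w ≈ 958.8 mm and w√2 ≈ 1355.9 mm → U0 = 959 × 1356 mm.
U1: ⌊1356/2⌋ × 959 = 678 × 959 mm
U2: ⌊959/2⌋ × 678 = 479 × 678 mm
U3: ⌊678/2⌋ × 479 = 339 × 479 mm
U4: ⌊479/2⌋ × 339 = 239 × 339 mm
U5: ⌊339/2⌋ × 239 = 169 × 239 mm

169 × 239 mm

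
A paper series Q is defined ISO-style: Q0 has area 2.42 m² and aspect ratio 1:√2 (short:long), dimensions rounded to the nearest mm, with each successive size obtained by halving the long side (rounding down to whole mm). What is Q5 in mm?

Let Q0's short side be w mm. w · w√2 = 2.42 m² = 2,420,000 mm², so w ≈ 1308.1 mm and w√2 ≈ 1850.0 mm → Q0 = 1308 × 1850 mm.
Q1: ⌊1850/2⌋ × 1308 = 925 × 1308 mm
Q2: ⌊1308/2⌋ × 925 = 654 × 925 mm
Q3: ⌊925/2⌋ × 654 = 462 × 654 mm
Q4: ⌊654/2⌋ × 462 = 327 × 462 mm
Q5: ⌊462/2⌋ × 327 = 231 × 327 mm

231 × 327 mm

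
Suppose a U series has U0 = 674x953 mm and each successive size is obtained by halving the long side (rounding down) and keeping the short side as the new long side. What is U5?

U1: ⌊953/2⌋ × 674 = 476 × 674 mm
U2: ⌊674/2⌋ × 476 = 337 × 476 mm
U3: ⌊476/2⌋ × 337 = 238 × 337 mm
U4: ⌊337/2⌋ × 238 = 168 × 238 mm
U5: ⌊238/2⌋ × 168 = 119 × 168 mm

119 × 168 mm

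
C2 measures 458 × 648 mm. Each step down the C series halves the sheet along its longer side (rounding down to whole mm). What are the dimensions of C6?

114 × 162 mm

C3: ⌊648/2⌋ × 458 = 324 × 458 mm
C4: ⌊458/2⌋ × 324 = 229 × 324 mm
C5: ⌊324/2⌋ × 229 = 162 × 229 mm
C6: ⌊229/2⌋ × 162 = 114 × 162 mm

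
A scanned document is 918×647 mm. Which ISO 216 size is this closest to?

Aspect ratio 918/647 ≈ 1.419 — close to the ISO √2 ≈ 1.414.
In the C-series (envelope sizes, between A and B): C1 = 648 × 917 mm.
Off by 2 mm total — nearest standard size.

C1 (648 × 917 mm)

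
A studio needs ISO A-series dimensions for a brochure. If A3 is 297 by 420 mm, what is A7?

A4: ⌊420/2⌋ × 297 = 210 × 297 mm
A5: ⌊297/2⌋ × 210 = 148 × 210 mm
A6: ⌊210/2⌋ × 148 = 105 × 148 mm
A7: ⌊148/2⌋ × 105 = 74 × 105 mm

74 × 105 mm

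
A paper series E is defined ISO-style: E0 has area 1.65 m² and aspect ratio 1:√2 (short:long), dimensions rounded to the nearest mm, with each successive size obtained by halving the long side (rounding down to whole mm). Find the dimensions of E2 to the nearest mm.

540 × 764 mm

Let E0's short side be w mm. w · w√2 = 1.65 m² = 1,650,000 mm², so w ≈ 1080.2 mm and w√2 ≈ 1527.6 mm → E0 = 1080 × 1528 mm.
E1: ⌊1528/2⌋ × 1080 = 764 × 1080 mm
E2: ⌊1080/2⌋ × 764 = 540 × 764 mm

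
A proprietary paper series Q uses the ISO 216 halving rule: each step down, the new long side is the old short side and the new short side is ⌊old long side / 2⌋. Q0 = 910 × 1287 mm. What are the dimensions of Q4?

Q1: ⌊1287/2⌋ × 910 = 643 × 910 mm
Q2: ⌊910/2⌋ × 643 = 455 × 643 mm
Q3: ⌊643/2⌋ × 455 = 321 × 455 mm
Q4: ⌊455/2⌋ × 321 = 227 × 321 mm

227 × 321 mm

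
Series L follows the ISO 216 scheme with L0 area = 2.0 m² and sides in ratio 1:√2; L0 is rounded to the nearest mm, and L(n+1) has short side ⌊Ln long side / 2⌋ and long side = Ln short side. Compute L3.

420 × 594 mm

Let L0's short side be w mm. w · w√2 = 2.0 m² = 2,000,000 mm², so w ≈ 1189.2 mm and w√2 ≈ 1681.8 mm → L0 = 1189 × 1682 mm.
L1: ⌊1682/2⌋ × 1189 = 841 × 1189 mm
L2: ⌊1189/2⌋ × 841 = 594 × 841 mm
L3: ⌊841/2⌋ × 594 = 420 × 594 mm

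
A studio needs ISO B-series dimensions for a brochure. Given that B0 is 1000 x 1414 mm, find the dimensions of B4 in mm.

250 × 353 mm

B1: ⌊1414/2⌋ × 1000 = 707 × 1000 mm
B2: ⌊1000/2⌋ × 707 = 500 × 707 mm
B3: ⌊707/2⌋ × 500 = 353 × 500 mm
B4: ⌊500/2⌋ × 353 = 250 × 353 mm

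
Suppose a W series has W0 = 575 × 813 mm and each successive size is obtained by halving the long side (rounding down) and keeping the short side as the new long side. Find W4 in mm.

143 × 203 mm

W1: ⌊813/2⌋ × 575 = 406 × 575 mm
W2: ⌊575/2⌋ × 406 = 287 × 406 mm
W3: ⌊406/2⌋ × 287 = 203 × 287 mm
W4: ⌊287/2⌋ × 203 = 143 × 203 mm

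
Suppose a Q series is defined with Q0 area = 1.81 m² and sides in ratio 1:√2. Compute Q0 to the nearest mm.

Let the short side be w mm. Then w · w√2 = 1.81 m² = 1,810,000 mm².
w² = 1,810,000/√2, so w ≈ 1131.3 mm; long side = w√2 ≈ 1599.9 mm.

1131 × 1600 mm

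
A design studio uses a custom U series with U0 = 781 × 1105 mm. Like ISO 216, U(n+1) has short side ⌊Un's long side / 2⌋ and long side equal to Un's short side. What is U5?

U1: ⌊1105/2⌋ × 781 = 552 × 781 mm
U2: ⌊781/2⌋ × 552 = 390 × 552 mm
U3: ⌊552/2⌋ × 390 = 276 × 390 mm
U4: ⌊390/2⌋ × 276 = 195 × 276 mm
U5: ⌊276/2⌋ × 195 = 138 × 195 mm

138 × 195 mm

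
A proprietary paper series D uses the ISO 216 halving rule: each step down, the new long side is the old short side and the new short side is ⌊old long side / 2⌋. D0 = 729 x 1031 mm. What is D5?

D1 = 515 × 729 mm (from D0 by 1 halving).
D2: ⌊729/2⌋ × 515 = 364 × 515 mm
D3: ⌊515/2⌋ × 364 = 257 × 364 mm
D4: ⌊364/2⌋ × 257 = 182 × 257 mm
D5: ⌊257/2⌋ × 182 = 128 × 182 mm

128 × 182 mm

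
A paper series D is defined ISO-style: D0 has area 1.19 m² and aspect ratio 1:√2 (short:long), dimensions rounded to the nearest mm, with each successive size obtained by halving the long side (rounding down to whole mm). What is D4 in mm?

229 × 324 mm

Let D0's short side be w mm. w · w√2 = 1.19 m² = 1,190,000 mm², so w ≈ 917.3 mm and w√2 ≈ 1297.3 mm → D0 = 917 × 1297 mm.
D1: ⌊1297/2⌋ × 917 = 648 × 917 mm
D2: ⌊917/2⌋ × 648 = 458 × 648 mm
D3: ⌊648/2⌋ × 458 = 324 × 458 mm
D4: ⌊458/2⌋ × 324 = 229 × 324 mm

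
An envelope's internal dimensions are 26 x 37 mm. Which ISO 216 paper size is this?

Aspect ratio 37/26 ≈ 1.423 — close to the ISO √2 ≈ 1.414.
In the A-series (A0 area = 1 m²): A10 = 26 × 37 mm.

A10 (26 × 37 mm)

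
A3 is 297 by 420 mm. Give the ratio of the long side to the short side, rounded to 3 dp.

1.414

420 / 297 = 1.414
Matches √2 ≈ 1.414 — the ISO 216 defining ratio.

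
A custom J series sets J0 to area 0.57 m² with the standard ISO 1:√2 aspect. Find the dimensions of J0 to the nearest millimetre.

Let the short side be w mm. Then w · w√2 = 0.57 m² = 570,000 mm².
w² = 570,000/√2, so w ≈ 634.9 mm; long side = w√2 ≈ 897.8 mm.

635 × 898 mm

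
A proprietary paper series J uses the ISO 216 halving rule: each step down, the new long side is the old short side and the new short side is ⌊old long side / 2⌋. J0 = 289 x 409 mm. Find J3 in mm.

102 × 144 mm

J1: ⌊409/2⌋ × 289 = 204 × 289 mm
J2: ⌊289/2⌋ × 204 = 144 × 204 mm
J3: ⌊204/2⌋ × 144 = 102 × 144 mm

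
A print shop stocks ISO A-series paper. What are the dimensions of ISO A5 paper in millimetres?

A0 = 841 × 1189 mm (A0 has area 1 m², aspect 1:√2).
A1: ⌊1189/2⌋ × 841 = 594 × 841 mm
A2: ⌊841/2⌋ × 594 = 420 × 594 mm
A3: ⌊594/2⌋ × 420 = 297 × 420 mm
A4: ⌊420/2⌋ × 297 = 210 × 297 mm
A5: ⌊297/2⌋ × 210 = 148 × 210 mm

148 × 210 mm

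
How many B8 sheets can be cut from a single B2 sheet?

64

Each ISO step halves the sheet: 1 × B2 → 2 × B3 → 4 × B4 → 8 × B5 → …
From B2 to B8 is 6 halving steps: 2^6 = 64.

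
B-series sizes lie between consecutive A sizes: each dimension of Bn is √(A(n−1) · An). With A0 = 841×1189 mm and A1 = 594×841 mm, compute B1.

707 × 1000 mm

Short side: √(841 · 594) = √499554 ≈ 706.8 → 707 mm
Long side: √(1189 · 841) = √999949 ≈ 1000.0 → 1000 mm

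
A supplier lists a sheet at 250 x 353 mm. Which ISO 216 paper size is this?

B4 (250 × 353 mm)

Aspect ratio 353/250 ≈ 1.412 — close to the ISO √2 ≈ 1.414.
In the B-series (B0 = 1000 × 1414 mm): B4 = 250 × 353 mm.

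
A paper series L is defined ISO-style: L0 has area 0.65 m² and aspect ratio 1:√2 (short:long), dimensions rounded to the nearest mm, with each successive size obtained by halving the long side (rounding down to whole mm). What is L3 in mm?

239 × 339 mm

Let L0's short side be w mm. w · w√2 = 0.65 m² = 650,000 mm², so w ≈ 678.0 mm and w√2 ≈ 958.8 mm → L0 = 678 × 959 mm.
L1: ⌊959/2⌋ × 678 = 479 × 678 mm
L2: ⌊678/2⌋ × 479 = 339 × 479 mm
L3: ⌊479/2⌋ × 339 = 239 × 339 mm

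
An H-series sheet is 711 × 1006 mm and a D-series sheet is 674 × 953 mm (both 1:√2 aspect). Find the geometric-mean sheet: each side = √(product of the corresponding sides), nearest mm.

692 × 979 mm

Short side: √(711 · 674) = √479214 ≈ 692.3 → 692 mm
Long side: √(1006 · 953) = √958718 ≈ 979.1 → 979 mm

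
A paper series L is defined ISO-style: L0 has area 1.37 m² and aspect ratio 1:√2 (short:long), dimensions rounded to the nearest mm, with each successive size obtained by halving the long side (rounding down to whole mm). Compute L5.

Let L0's short side be w mm. w · w√2 = 1.37 m² = 1,370,000 mm², so w ≈ 984.2 mm and w√2 ≈ 1391.9 mm → L0 = 984 × 1392 mm.
L1: ⌊1392/2⌋ × 984 = 696 × 984 mm
L2: ⌊984/2⌋ × 696 = 492 × 696 mm
L3: ⌊696/2⌋ × 492 = 348 × 492 mm
L4: ⌊492/2⌋ × 348 = 246 × 348 mm
L5: ⌊348/2⌋ × 246 = 174 × 246 mm

174 × 246 mm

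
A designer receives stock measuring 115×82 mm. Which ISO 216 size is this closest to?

C7 (81 × 114 mm)

Aspect ratio 115/82 ≈ 1.402 — close to the ISO √2 ≈ 1.414.
In the C-series (envelope sizes, between A and B): C7 = 81 × 114 mm.
Off by 2 mm total — nearest standard size.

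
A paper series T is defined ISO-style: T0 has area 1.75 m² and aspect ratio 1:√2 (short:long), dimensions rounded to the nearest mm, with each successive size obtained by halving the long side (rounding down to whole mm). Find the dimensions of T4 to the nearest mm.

Let T0's short side be w mm. w · w√2 = 1.75 m² = 1,750,000 mm², so w ≈ 1112.4 mm and w√2 ≈ 1573.2 mm → T0 = 1112 × 1573 mm.
T1: ⌊1573/2⌋ × 1112 = 786 × 1112 mm
T2: ⌊1112/2⌋ × 786 = 556 × 786 mm
T3: ⌊786/2⌋ × 556 = 393 × 556 mm
T4: ⌊556/2⌋ × 393 = 278 × 393 mm

278 × 393 mm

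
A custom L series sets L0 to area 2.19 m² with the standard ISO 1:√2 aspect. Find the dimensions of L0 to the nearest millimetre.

Let the short side be w mm. Then w · w√2 = 2.19 m² = 2,190,000 mm².
w² = 2,190,000/√2, so w ≈ 1244.4 mm; long side = w√2 ≈ 1759.9 mm.

1244 × 1760 mm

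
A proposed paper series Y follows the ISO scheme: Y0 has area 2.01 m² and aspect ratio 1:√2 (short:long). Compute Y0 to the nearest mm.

1192 × 1686 mm

Let the short side be w mm. Then w · w√2 = 2.01 m² = 2,010,000 mm².
w² = 2,010,000/√2, so w ≈ 1192.2 mm; long side = w√2 ≈ 1686.0 mm.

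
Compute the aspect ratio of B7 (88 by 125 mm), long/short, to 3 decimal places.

1.420

125 / 88 = 1.420
ISO 216 targets √2 ≈ 1.414; the +0.006 deviation is from mm rounding.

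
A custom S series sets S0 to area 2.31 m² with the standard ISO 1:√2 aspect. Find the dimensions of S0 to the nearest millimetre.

1278 × 1807 mm

Let the short side be w mm. Then w · w√2 = 2.31 m² = 2,310,000 mm².
w² = 2,310,000/√2, so w ≈ 1278.1 mm; long side = w√2 ≈ 1807.4 mm.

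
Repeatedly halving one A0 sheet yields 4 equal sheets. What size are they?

4 = 2^2, so 2 halving steps.
A0 → A1 → … → A2 after 2 steps.

A2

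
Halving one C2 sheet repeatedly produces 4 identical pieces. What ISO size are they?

C4

4 = 2^2, so 2 halving steps.
C2 → C3 → … → C4 after 2 steps.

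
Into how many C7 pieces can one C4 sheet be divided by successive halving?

Each ISO step halves the sheet: 1 × C4 → 2 × C5 → 4 × C6 → 8 × C7
From C4 to C7 is 3 halving steps: 2^3 = 8.

8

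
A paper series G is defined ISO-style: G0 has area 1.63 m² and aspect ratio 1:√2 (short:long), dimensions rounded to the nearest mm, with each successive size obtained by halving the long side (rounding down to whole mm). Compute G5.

189 × 268 mm

Let G0's short side be w mm. w · w√2 = 1.63 m² = 1,630,000 mm², so w ≈ 1073.6 mm and w√2 ≈ 1518.3 mm → G0 = 1074 × 1518 mm.
G1: ⌊1518/2⌋ × 1074 = 759 × 1074 mm
G2: ⌊1074/2⌋ × 759 = 537 × 759 mm
G3: ⌊759/2⌋ × 537 = 379 × 537 mm
G4: ⌊537/2⌋ × 379 = 268 × 379 mm
G5: ⌊379/2⌋ × 268 = 189 × 268 mm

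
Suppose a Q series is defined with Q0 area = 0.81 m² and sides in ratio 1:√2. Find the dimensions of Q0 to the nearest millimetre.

Let the short side be w mm. Then w · w√2 = 0.81 m² = 810,000 mm².
w² = 810,000/√2, so w ≈ 756.8 mm; long side = w√2 ≈ 1070.3 mm.

757 × 1070 mm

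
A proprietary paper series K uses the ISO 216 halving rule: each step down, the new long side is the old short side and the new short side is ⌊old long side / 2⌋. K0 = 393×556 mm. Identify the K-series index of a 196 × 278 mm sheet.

K0: 393 × 556 mm
K1: 278 × 393 mm
K2: 196 × 278 mm
K3: 139 × 196 mm
→ matches K2.

K2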